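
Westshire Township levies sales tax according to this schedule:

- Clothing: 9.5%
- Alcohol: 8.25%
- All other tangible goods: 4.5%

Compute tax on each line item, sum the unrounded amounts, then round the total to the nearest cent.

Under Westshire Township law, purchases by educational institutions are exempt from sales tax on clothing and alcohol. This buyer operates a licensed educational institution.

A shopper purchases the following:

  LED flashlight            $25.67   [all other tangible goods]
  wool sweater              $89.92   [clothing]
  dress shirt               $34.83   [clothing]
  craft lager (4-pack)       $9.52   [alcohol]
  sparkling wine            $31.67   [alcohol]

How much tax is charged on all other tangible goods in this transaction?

LED flashlight $25.67: all other tangible goods → 4.5% → $1.15515
Tax on all other tangible goods: unrounded sum = $1.15515 → $1.16

$1.16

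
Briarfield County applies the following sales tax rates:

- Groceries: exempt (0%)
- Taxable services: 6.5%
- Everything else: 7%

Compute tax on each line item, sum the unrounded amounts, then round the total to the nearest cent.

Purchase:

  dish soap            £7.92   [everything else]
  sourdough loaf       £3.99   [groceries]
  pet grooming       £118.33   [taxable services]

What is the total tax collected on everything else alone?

Dish soap £7.92: everything else → 7% → £0.5544
Tax on everything else: unrounded sum = £0.5544 → £0.55

£0.55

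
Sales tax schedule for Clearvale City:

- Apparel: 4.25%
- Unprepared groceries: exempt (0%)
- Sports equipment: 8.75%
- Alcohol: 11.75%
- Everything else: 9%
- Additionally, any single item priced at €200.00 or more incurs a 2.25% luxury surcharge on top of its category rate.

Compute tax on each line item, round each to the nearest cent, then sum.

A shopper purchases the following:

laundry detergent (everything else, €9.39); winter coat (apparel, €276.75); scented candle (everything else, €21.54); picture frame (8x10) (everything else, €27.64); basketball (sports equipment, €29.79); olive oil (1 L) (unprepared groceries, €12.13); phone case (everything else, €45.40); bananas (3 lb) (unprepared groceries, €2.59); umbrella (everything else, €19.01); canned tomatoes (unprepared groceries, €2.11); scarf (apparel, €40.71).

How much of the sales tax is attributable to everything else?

Laundry detergent €9.39: everything else → 9% → €0.85
Scented candle €21.54: everything else → 9% → €1.94
Picture frame (8x10) €27.64: everything else → 9% → €2.49
Phone case €45.40: everything else → 9% → €4.09
Umbrella €19.01: everything else → 9% → €1.71
Tax on everything else = €0.85 + €1.94 + €2.49 + €4.09 + €1.71 = €11.08

€11.08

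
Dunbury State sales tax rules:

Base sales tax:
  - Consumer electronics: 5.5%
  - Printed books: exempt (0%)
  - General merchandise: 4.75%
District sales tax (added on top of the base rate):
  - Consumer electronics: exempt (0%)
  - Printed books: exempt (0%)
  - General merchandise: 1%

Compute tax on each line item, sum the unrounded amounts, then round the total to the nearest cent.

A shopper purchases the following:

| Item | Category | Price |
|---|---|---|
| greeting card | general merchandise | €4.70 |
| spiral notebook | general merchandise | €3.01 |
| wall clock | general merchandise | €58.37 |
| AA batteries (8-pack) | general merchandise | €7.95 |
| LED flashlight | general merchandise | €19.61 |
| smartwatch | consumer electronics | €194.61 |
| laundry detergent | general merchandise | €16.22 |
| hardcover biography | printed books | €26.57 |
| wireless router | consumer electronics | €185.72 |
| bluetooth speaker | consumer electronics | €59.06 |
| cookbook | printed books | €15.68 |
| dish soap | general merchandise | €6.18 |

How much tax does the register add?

€30.84

Greeting card €4.70: general merchandise → 4.75% + 1% district = 5.75% → €0.27025
Spiral notebook €3.01: general merchandise → 4.75% + 1% district = 5.75% → €0.173075
Wall clock €58.37: general merchandise → 4.75% + 1% district = 5.75% → €3.356275
AA batteries (8-pack) €7.95: general merchandise → 4.75% + 1% district = 5.75% → €0.457125
LED flashlight €19.61: general merchandise → 4.75% + 1% district = 5.75% → €1.127575
Smartwatch €194.61: consumer electronics → 5.5% + 0% district = 5.5% → €10.70355
Laundry detergent €16.22: general merchandise → 4.75% + 1% district = 5.75% → €0.93265
Hardcover biography €26.57: printed books → 0% + 0% district = 0% → €0.00
Wireless router €185.72: consumer electronics → 5.5% + 0% district = 5.5% → €10.2146
Bluetooth speaker €59.06: consumer electronics → 5.5% + 0% district = 5.5% → €3.2483
Cookbook €15.68: printed books → 0% + 0% district = 0% → €0.00
Dish soap €6.18: general merchandise → 4.75% + 1% district = 5.75% → €0.35535
Unrounded tax sum = €30.83875 → €30.84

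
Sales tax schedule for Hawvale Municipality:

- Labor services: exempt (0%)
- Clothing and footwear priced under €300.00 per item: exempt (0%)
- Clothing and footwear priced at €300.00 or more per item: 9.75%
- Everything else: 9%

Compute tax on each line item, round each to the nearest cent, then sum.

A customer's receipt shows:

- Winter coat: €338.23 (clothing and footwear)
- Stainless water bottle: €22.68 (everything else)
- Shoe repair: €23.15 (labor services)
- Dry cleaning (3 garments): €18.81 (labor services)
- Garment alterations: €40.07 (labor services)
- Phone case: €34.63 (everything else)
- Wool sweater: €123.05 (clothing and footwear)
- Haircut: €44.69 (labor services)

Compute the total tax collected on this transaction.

Winter coat €338.23: clothing and footwear, €300.00 or more → 9.75% → €32.98
Stainless water bottle €22.68: everything else → 9% → €2.04
Shoe repair €23.15: labor services → 0% → €0.00
Dry cleaning (3 garments) €18.81: labor services → 0% → €0.00
Garment alterations €40.07: labor services → 0% → €0.00
Phone case €34.63: everything else → 9% → €3.12
Wool sweater €123.05: clothing and footwear, under €300.00 → 0% → €0.00
Haircut €44.69: labor services → 0% → €0.00
Total tax = €32.98 + €2.04 + €3.12 = €38.14

€38.14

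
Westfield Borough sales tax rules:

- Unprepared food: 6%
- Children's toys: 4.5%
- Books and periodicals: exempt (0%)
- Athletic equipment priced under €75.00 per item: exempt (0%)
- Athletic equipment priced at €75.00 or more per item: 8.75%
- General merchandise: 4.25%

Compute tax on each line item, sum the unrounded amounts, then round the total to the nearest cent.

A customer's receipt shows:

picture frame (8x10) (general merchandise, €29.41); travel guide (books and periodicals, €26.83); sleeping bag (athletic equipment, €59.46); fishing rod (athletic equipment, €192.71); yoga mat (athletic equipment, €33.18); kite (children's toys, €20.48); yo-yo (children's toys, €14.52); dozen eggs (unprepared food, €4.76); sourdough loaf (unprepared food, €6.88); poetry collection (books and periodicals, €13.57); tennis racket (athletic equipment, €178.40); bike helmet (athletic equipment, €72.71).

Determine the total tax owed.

Picture frame (8x10) €29.41: general merchandise → 4.25% → €1.249925
Travel guide €26.83: books and periodicals → 0% → €0.00
Sleeping bag €59.46: athletic equipment, under €75.00 → 0% → €0.00
Fishing rod €192.71: athletic equipment, €75.00 or more → 8.75% → €16.862125
Yoga mat €33.18: athletic equipment, under €75.00 → 0% → €0.00
Kite €20.48: children's toys → 4.5% → €0.9216
Yo-yo €14.52: children's toys → 4.5% → €0.6534
Dozen eggs €4.76: unprepared food → 6% → €0.2856
Sourdough loaf €6.88: unprepared food → 6% → €0.4128
Poetry collection €13.57: books and periodicals → 0% → €0.00
Tennis racket €178.40: athletic equipment, €75.00 or more → 8.75% → €15.61
Bike helmet €72.71: athletic equipment, under €75.00 → 0% → €0.00
Unrounded tax sum = €35.99545 → €36.00

€36.00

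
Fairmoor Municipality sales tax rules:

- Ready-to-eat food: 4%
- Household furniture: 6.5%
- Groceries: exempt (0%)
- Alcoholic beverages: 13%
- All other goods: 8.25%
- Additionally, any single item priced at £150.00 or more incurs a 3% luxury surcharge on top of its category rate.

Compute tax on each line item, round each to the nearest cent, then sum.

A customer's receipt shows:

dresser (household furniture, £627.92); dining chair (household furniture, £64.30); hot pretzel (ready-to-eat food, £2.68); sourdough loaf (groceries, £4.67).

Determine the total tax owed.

Dresser £627.92: household furniture → 6.5% + 3% surcharge = 9.5% → £59.65
Dining chair £64.30: household furniture → 6.5% → £4.18
Hot pretzel £2.68: ready-to-eat food → 4% → £0.11
Sourdough loaf £4.67: groceries → 0% → £0.00
Total tax = £59.65 + £4.18 + £0.11 = £63.94

£63.94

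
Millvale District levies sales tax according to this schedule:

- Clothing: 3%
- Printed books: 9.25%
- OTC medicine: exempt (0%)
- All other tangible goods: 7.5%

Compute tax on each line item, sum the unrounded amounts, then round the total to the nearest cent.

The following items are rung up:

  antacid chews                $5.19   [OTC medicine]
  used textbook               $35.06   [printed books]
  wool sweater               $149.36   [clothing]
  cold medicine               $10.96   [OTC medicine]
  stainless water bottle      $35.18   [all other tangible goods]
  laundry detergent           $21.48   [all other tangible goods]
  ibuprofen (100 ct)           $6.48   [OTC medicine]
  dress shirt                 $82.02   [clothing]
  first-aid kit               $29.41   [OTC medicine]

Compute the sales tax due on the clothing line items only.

Wool sweater $149.36: clothing → 3% → $4.4808
Dress shirt $82.02: clothing → 3% → $2.4606
Tax on clothing: unrounded sum = $6.9414 → $6.94

$6.94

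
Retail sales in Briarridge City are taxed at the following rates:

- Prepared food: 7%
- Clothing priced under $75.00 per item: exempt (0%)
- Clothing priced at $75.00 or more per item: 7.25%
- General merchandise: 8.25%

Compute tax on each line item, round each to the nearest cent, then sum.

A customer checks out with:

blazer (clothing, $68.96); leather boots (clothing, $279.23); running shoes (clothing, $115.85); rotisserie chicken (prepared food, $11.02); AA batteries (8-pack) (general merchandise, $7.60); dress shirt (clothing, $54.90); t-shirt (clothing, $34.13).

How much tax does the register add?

$30.04

Blazer $68.96: clothing, under $75.00 → 0% → $0.00
Leather boots $279.23: clothing, $75.00 or more → 7.25% → $20.24
Running shoes $115.85: clothing, $75.00 or more → 7.25% → $8.40
Rotisserie chicken $11.02: prepared food → 7% → $0.77
AA batteries (8-pack) $7.60: general merchandise → 8.25% → $0.63
Dress shirt $54.90: clothing, under $75.00 → 0% → $0.00
T-shirt $34.13: clothing, under $75.00 → 0% → $0.00
Total tax = $20.24 + $8.40 + $0.77 + $0.63 = $30.04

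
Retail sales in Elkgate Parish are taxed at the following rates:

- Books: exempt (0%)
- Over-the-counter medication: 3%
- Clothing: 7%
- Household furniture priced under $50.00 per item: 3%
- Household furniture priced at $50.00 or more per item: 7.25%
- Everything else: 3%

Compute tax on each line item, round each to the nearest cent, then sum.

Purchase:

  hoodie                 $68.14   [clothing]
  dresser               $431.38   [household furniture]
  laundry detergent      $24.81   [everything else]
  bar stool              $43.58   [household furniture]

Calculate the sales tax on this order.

Hoodie $68.14: clothing → 7% → $4.77
Dresser $431.38: household furniture, $50.00 or more → 7.25% → $31.28
Laundry detergent $24.81: everything else → 3% → $0.74
Bar stool $43.58: household furniture, under $50.00 → 3% → $1.31
Total tax = $4.77 + $31.28 + $0.74 + $1.31 = $38.10

$38.10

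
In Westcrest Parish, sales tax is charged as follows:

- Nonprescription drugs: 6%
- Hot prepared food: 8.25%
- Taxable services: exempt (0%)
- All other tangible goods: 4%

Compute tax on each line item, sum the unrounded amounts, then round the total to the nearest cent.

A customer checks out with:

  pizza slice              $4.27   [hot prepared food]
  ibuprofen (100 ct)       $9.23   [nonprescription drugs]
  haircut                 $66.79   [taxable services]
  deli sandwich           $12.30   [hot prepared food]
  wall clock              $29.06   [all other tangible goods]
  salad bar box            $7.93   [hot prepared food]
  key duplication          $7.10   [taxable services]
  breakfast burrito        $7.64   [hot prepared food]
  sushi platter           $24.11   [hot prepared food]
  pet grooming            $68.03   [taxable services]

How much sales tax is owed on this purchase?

$6.36

Pizza slice $4.27: hot prepared food → 8.25% → $0.352275
Ibuprofen (100 ct) $9.23: nonprescription drugs → 6% → $0.5538
Haircut $66.79: taxable services → 0% → $0.00
Deli sandwich $12.30: hot prepared food → 8.25% → $1.01475
Wall clock $29.06: all other tangible goods → 4% → $1.1624
Salad bar box $7.93: hot prepared food → 8.25% → $0.654225
Key duplication $7.10: taxable services → 0% → $0.00
Breakfast burrito $7.64: hot prepared food → 8.25% → $0.6303
Sushi platter $24.11: hot prepared food → 8.25% → $1.989075
Pet grooming $68.03: taxable services → 0% → $0.00
Unrounded tax sum = $6.356825 → $6.36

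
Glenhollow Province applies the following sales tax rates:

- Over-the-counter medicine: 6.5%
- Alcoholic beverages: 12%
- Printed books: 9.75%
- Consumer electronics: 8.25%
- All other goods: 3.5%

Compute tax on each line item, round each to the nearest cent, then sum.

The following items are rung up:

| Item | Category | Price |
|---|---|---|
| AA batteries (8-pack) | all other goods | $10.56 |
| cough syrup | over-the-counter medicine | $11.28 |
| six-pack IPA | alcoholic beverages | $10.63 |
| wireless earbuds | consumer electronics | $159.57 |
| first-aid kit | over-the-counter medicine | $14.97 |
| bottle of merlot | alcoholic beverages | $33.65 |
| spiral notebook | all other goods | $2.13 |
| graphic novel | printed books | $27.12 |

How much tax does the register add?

$23.26

AA batteries (8-pack) $10.56: all other goods → 3.5% → $0.37
Cough syrup $11.28: over-the-counter medicine → 6.5% → $0.73
Six-pack IPA $10.63: alcoholic beverages → 12% → $1.28
Wireless earbuds $159.57: consumer electronics → 8.25% → $13.16
First-aid kit $14.97: over-the-counter medicine → 6.5% → $0.97
Bottle of merlot $33.65: alcoholic beverages → 12% → $4.04
Spiral notebook $2.13: all other goods → 3.5% → $0.07
Graphic novel $27.12: printed books → 9.75% → $2.64
Total tax = $0.37 + $0.73 + $1.28 + $13.16 + $0.97 + $4.04 + $0.07 + $2.64 = $23.26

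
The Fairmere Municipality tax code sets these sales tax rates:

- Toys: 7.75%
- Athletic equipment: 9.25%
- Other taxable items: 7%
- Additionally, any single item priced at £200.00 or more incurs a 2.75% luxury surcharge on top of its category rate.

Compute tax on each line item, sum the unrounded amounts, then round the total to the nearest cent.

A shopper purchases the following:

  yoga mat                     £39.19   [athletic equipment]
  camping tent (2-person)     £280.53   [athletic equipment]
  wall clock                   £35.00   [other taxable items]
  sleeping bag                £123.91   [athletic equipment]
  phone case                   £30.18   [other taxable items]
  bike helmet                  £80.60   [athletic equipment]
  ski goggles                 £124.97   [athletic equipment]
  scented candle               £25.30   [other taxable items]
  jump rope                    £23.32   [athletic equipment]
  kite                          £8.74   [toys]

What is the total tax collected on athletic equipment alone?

Yoga mat £39.19: athletic equipment → 9.25% → £3.625075
Camping tent (2-person) £280.53: athletic equipment → 9.25% + 2.75% surcharge = 12% → £33.6636
Sleeping bag £123.91: athletic equipment → 9.25% → £11.461675
Bike helmet £80.60: athletic equipment → 9.25% → £7.4555
Ski goggles £124.97: athletic equipment → 9.25% → £11.559725
Jump rope £23.32: athletic equipment → 9.25% → £2.1571
Tax on athletic equipment: unrounded sum = £69.922675 → £69.92

£69.92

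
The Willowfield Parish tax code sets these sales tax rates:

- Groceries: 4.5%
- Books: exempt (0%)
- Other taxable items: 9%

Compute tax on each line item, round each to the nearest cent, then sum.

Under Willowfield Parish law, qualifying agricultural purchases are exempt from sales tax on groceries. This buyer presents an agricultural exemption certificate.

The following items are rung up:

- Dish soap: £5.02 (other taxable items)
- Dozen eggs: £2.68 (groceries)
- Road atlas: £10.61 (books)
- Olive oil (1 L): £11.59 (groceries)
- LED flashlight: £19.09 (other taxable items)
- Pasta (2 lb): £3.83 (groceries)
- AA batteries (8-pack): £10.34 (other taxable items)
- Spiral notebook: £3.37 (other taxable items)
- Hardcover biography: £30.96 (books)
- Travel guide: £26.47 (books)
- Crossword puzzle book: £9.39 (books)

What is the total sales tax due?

£3.40

Dish soap £5.02: other taxable items → 9% → £0.45
Dozen eggs £2.68: groceries, buyer-exempt → 0% → £0.00
Road atlas £10.61: books → 0% → £0.00
Olive oil (1 L) £11.59: groceries, buyer-exempt → 0% → £0.00
LED flashlight £19.09: other taxable items → 9% → £1.72
Pasta (2 lb) £3.83: groceries, buyer-exempt → 0% → £0.00
AA batteries (8-pack) £10.34: other taxable items → 9% → £0.93
Spiral notebook £3.37: other taxable items → 9% → £0.30
Hardcover biography £30.96: books → 0% → £0.00
Travel guide £26.47: books → 0% → £0.00
Crossword puzzle book £9.39: books → 0% → £0.00
Total tax = £0.45 + £1.72 + £0.93 + £0.30 = £3.40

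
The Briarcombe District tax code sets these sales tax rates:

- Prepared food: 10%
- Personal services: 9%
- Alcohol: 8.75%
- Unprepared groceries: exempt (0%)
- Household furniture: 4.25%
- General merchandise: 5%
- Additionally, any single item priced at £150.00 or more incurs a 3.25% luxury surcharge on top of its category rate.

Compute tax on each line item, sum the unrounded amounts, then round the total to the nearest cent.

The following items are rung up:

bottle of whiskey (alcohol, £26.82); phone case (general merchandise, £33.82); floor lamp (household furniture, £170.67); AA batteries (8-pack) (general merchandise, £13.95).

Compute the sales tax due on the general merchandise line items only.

Phone case £33.82: general merchandise → 5% → £1.691
AA batteries (8-pack) £13.95: general merchandise → 5% → £0.6975
Tax on general merchandise: unrounded sum = £2.3885 → £2.39

£2.39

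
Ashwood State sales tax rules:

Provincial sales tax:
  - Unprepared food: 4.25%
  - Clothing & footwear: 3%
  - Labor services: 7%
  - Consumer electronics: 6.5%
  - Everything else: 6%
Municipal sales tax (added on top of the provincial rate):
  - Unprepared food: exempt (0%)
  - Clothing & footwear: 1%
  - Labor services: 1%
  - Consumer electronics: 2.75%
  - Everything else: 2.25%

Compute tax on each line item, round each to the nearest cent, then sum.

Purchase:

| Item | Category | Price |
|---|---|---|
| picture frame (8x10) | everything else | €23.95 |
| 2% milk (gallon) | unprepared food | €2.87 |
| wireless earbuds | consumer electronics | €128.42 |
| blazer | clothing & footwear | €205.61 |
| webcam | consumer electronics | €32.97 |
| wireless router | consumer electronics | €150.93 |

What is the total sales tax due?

€39.21

Picture frame (8x10) €23.95: everything else → 6% + 2.25% municipal = 8.25% → €1.98
2% milk (gallon) €2.87: unprepared food → 4.25% + 0% municipal = 4.25% → €0.12
Wireless earbuds €128.42: consumer electronics → 6.5% + 2.75% municipal = 9.25% → €11.88
Blazer €205.61: clothing & footwear → 3% + 1% municipal = 4% → €8.22
Webcam €32.97: consumer electronics → 6.5% + 2.75% municipal = 9.25% → €3.05
Wireless router €150.93: consumer electronics → 6.5% + 2.75% municipal = 9.25% → €13.96
Total tax = €1.98 + €0.12 + €11.88 + €8.22 + €3.05 + €13.96 = €39.21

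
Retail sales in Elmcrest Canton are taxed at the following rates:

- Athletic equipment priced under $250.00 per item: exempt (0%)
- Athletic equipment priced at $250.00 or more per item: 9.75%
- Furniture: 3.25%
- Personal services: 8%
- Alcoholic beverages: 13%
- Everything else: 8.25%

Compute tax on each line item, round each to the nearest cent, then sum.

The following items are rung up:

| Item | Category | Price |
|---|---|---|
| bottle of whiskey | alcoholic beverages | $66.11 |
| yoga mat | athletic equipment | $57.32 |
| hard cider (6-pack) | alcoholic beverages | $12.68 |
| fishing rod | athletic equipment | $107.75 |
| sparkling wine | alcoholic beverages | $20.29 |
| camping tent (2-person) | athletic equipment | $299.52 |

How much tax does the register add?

Bottle of whiskey $66.11: alcoholic beverages → 13% → $8.59
Yoga mat $57.32: athletic equipment, under $250.00 → 0% → $0.00
Hard cider (6-pack) $12.68: alcoholic beverages → 13% → $1.65
Fishing rod $107.75: athletic equipment, under $250.00 → 0% → $0.00
Sparkling wine $20.29: alcoholic beverages → 13% → $2.64
Camping tent (2-person) $299.52: athletic equipment, $250.00 or more → 9.75% → $29.20
Total tax = $8.59 + $1.65 + $2.64 + $29.20 = $42.08

$42.08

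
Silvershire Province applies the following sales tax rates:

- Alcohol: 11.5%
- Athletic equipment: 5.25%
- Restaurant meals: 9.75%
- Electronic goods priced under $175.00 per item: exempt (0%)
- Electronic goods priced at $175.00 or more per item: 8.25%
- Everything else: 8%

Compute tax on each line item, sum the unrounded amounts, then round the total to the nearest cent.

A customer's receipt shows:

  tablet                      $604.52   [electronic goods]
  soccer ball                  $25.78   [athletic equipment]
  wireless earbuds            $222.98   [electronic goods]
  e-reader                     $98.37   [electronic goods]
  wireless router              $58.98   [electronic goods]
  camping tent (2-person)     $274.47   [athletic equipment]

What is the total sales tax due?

Tablet $604.52: electronic goods, $175.00 or more → 8.25% → $49.8729
Soccer ball $25.78: athletic equipment → 5.25% → $1.35345
Wireless earbuds $222.98: electronic goods, $175.00 or more → 8.25% → $18.39585
E-reader $98.37: electronic goods, under $175.00 → 0% → $0.00
Wireless router $58.98: electronic goods, under $175.00 → 0% → $0.00
Camping tent (2-person) $274.47: athletic equipment → 5.25% → $14.409675
Unrounded tax sum = $84.031875 → $84.03

$84.03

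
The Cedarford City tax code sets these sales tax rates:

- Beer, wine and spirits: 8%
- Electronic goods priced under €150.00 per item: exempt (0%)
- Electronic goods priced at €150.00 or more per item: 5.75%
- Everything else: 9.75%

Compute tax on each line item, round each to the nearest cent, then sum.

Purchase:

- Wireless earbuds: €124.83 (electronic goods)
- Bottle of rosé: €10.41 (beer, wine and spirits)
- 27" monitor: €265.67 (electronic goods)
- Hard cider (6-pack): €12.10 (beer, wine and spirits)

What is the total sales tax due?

Wireless earbuds €124.83: electronic goods, under €150.00 → 0% → €0.00
Bottle of rosé €10.41: beer, wine and spirits → 8% → €0.83
27" monitor €265.67: electronic goods, €150.00 or more → 5.75% → €15.28
Hard cider (6-pack) €12.10: beer, wine and spirits → 8% → €0.97
Total tax = €0.83 + €15.28 + €0.97 = €17.08

€17.08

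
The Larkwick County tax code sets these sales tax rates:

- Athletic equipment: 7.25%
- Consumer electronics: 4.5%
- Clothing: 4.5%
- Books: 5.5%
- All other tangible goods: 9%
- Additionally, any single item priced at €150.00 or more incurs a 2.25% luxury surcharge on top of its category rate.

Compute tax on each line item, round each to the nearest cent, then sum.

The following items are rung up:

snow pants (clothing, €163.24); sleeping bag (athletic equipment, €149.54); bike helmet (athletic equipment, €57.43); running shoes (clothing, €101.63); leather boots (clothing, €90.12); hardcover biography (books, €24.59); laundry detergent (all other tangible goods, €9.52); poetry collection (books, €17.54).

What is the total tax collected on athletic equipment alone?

€15.00

Sleeping bag €149.54: athletic equipment → 7.25% → €10.84
Bike helmet €57.43: athletic equipment → 7.25% → €4.16
Tax on athletic equipment = €10.84 + €4.16 = €15.00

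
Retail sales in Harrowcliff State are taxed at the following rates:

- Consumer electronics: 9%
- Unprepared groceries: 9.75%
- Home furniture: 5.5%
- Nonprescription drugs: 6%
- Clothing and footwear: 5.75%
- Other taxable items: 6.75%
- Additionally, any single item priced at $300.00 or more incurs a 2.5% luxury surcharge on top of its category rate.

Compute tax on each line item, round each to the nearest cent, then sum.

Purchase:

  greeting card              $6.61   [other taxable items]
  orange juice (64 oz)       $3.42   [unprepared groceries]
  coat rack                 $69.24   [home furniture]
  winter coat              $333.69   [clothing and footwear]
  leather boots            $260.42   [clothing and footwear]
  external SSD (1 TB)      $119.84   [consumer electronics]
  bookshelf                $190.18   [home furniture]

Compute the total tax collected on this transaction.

Greeting card $6.61: other taxable items → 6.75% → $0.45
Orange juice (64 oz) $3.42: unprepared groceries → 9.75% → $0.33
Coat rack $69.24: home furniture → 5.5% → $3.81
Winter coat $333.69: clothing and footwear → 5.75% + 2.5% surcharge = 8.25% → $27.53
Leather boots $260.42: clothing and footwear → 5.75% → $14.97
External SSD (1 TB) $119.84: consumer electronics → 9% → $10.79
Bookshelf $190.18: home furniture → 5.5% → $10.46
Total tax = $0.45 + $0.33 + $3.81 + $27.53 + $14.97 + $10.79 + $10.46 = $68.34

$68.34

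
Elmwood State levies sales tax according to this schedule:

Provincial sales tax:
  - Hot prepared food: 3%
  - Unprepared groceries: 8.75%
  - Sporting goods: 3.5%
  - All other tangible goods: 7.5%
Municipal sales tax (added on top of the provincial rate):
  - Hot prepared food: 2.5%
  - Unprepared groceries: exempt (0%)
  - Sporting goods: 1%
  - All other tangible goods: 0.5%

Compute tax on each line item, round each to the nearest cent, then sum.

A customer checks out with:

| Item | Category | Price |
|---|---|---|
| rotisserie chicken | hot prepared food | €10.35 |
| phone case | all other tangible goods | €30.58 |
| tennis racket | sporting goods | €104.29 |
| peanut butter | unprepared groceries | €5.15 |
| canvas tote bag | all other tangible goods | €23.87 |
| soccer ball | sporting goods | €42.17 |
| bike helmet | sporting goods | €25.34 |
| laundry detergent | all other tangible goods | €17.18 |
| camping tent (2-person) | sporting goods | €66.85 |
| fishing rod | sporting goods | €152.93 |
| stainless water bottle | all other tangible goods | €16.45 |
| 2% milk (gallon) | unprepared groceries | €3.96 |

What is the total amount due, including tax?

€525.16

Rotisserie chicken €10.35: hot prepared food → 3% + 2.5% municipal = 5.5% → €0.57
Phone case €30.58: all other tangible goods → 7.5% + 0.5% municipal = 8% → €2.45
Tennis racket €104.29: sporting goods → 3.5% + 1% municipal = 4.5% → €4.69
Peanut butter €5.15: unprepared groceries → 8.75% + 0% municipal = 8.75% → €0.45
Canvas tote bag €23.87: all other tangible goods → 7.5% + 0.5% municipal = 8% → €1.91
Soccer ball €42.17: sporting goods → 3.5% + 1% municipal = 4.5% → €1.90
Bike helmet €25.34: sporting goods → 3.5% + 1% municipal = 4.5% → €1.14
Laundry detergent €17.18: all other tangible goods → 7.5% + 0.5% municipal = 8% → €1.37
Camping tent (2-person) €66.85: sporting goods → 3.5% + 1% municipal = 4.5% → €3.01
Fishing rod €152.93: sporting goods → 3.5% + 1% municipal = 4.5% → €6.88
Stainless water bottle €16.45: all other tangible goods → 7.5% + 0.5% municipal = 8% → €1.32
2% milk (gallon) €3.96: unprepared groceries → 8.75% + 0% municipal = 8.75% → €0.35
Subtotal = €499.12; tax = €26.04; total due = €525.16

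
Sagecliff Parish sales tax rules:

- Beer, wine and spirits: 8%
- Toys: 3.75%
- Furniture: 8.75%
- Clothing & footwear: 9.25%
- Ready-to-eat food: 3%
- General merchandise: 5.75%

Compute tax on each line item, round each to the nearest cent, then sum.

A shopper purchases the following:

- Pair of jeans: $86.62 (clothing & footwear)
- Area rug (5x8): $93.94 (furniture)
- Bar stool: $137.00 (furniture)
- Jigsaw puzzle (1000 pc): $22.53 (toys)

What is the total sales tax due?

$29.06

Pair of jeans $86.62: clothing & footwear → 9.25% → $8.01
Area rug (5x8) $93.94: furniture → 8.75% → $8.22
Bar stool $137.00: furniture → 8.75% → $11.99
Jigsaw puzzle (1000 pc) $22.53: toys → 3.75% → $0.84
Total tax = $8.01 + $8.22 + $11.99 + $0.84 = $29.06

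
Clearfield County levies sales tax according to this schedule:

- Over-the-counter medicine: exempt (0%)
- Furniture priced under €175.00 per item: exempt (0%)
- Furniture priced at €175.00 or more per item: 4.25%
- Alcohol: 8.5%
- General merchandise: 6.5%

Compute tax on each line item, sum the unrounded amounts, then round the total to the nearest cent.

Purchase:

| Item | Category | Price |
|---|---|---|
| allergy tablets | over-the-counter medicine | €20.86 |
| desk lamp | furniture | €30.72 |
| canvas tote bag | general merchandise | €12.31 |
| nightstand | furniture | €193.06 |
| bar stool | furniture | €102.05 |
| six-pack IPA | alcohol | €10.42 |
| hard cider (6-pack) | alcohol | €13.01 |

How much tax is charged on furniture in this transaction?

Desk lamp €30.72: furniture, under €175.00 → 0% → €0.00
Nightstand €193.06: furniture, €175.00 or more → 4.25% → €8.20505
Bar stool €102.05: furniture, under €175.00 → 0% → €0.00
Tax on furniture: unrounded sum = €8.20505 → €8.21

€8.21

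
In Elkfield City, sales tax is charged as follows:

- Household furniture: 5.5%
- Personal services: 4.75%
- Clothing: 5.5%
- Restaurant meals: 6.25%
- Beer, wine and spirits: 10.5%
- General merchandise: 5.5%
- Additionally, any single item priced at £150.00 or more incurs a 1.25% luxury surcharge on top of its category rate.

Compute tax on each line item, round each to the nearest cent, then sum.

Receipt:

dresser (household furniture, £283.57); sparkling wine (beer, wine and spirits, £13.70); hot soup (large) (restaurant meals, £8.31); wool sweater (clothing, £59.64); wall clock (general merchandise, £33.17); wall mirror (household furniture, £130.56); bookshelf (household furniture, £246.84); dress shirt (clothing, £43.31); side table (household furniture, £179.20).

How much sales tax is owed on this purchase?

Dresser £283.57: household furniture → 5.5% + 1.25% surcharge = 6.75% → £19.14
Sparkling wine £13.70: beer, wine and spirits → 10.5% → £1.44
Hot soup (large) £8.31: restaurant meals → 6.25% → £0.52
Wool sweater £59.64: clothing → 5.5% → £3.28
Wall clock £33.17: general merchandise → 5.5% → £1.82
Wall mirror £130.56: household furniture → 5.5% → £7.18
Bookshelf £246.84: household furniture → 5.5% + 1.25% surcharge = 6.75% → £16.66
Dress shirt £43.31: clothing → 5.5% → £2.38
Side table £179.20: household furniture → 5.5% + 1.25% surcharge = 6.75% → £12.10
Total tax = £19.14 + £1.44 + £0.52 + £3.28 + £1.82 + £7.18 + £16.66 + £2.38 + £12.10 = £64.52

£64.52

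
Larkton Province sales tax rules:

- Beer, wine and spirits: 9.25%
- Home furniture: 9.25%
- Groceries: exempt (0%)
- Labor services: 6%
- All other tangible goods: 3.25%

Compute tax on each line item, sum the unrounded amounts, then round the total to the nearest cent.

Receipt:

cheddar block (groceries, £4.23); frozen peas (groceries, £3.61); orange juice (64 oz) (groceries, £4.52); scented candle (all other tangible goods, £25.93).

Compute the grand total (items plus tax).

£39.13

Cheddar block £4.23: groceries → 0% → £0.00
Frozen peas £3.61: groceries → 0% → £0.00
Orange juice (64 oz) £4.52: groceries → 0% → £0.00
Scented candle £25.93: all other tangible goods → 3.25% → £0.842725
Subtotal = £38.29; unrounded tax = £0.842725 → £0.84; total due = £39.13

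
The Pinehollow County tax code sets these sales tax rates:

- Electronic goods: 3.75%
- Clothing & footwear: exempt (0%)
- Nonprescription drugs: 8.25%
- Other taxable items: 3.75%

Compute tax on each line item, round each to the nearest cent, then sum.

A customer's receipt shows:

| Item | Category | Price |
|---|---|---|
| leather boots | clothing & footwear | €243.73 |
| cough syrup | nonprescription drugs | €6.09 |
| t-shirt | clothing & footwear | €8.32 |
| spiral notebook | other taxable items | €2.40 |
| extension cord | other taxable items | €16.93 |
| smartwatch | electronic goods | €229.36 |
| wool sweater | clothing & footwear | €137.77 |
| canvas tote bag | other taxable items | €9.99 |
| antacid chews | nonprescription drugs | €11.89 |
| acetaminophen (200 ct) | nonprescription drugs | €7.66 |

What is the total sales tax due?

Leather boots €243.73: clothing & footwear → 0% → €0.00
Cough syrup €6.09: nonprescription drugs → 8.25% → €0.50
T-shirt €8.32: clothing & footwear → 0% → €0.00
Spiral notebook €2.40: other taxable items → 3.75% → €0.09
Extension cord €16.93: other taxable items → 3.75% → €0.63
Smartwatch €229.36: electronic goods → 3.75% → €8.60
Wool sweater €137.77: clothing & footwear → 0% → €0.00
Canvas tote bag €9.99: other taxable items → 3.75% → €0.37
Antacid chews €11.89: nonprescription drugs → 8.25% → €0.98
Acetaminophen (200 ct) €7.66: nonprescription drugs → 8.25% → €0.63
Total tax = €0.50 + €0.09 + €0.63 + €8.60 + €0.37 + €0.98 + €0.63 = €11.80

€11.80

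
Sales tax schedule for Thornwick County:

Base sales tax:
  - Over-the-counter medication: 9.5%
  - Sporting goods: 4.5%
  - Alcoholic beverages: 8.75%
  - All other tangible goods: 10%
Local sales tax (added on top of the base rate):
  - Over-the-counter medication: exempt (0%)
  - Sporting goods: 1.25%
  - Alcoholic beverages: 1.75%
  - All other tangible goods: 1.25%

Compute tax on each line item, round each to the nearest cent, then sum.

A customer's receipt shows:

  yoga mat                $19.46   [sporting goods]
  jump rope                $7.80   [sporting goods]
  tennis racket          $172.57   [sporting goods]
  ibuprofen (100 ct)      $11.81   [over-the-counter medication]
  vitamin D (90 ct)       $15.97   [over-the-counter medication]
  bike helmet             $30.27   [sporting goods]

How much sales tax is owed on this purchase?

$15.87

Yoga mat $19.46: sporting goods → 4.5% + 1.25% local = 5.75% → $1.12
Jump rope $7.80: sporting goods → 4.5% + 1.25% local = 5.75% → $0.45
Tennis racket $172.57: sporting goods → 4.5% + 1.25% local = 5.75% → $9.92
Ibuprofen (100 ct) $11.81: over-the-counter medication → 9.5% + 0% local = 9.5% → $1.12
Vitamin D (90 ct) $15.97: over-the-counter medication → 9.5% + 0% local = 9.5% → $1.52
Bike helmet $30.27: sporting goods → 4.5% + 1.25% local = 5.75% → $1.74
Total tax = $1.12 + $0.45 + $9.92 + $1.12 + $1.52 + $1.74 = $15.87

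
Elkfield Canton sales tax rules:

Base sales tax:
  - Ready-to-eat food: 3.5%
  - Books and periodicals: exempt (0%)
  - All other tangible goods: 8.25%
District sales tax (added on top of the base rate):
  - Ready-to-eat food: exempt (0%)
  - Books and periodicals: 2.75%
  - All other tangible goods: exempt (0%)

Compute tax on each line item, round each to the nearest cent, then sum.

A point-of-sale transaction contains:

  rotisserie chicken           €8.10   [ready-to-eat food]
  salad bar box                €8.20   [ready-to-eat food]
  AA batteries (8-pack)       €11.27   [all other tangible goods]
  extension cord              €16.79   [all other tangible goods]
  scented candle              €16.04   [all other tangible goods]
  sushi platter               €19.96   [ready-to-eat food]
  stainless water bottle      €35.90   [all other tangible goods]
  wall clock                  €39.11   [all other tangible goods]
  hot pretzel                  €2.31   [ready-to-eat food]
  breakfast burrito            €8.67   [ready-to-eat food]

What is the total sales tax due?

€11.48

Rotisserie chicken €8.10: ready-to-eat food → 3.5% + 0% district = 3.5% → €0.28
Salad bar box €8.20: ready-to-eat food → 3.5% + 0% district = 3.5% → €0.29
AA batteries (8-pack) €11.27: all other tangible goods → 8.25% + 0% district = 8.25% → €0.93
Extension cord €16.79: all other tangible goods → 8.25% + 0% district = 8.25% → €1.39
Scented candle €16.04: all other tangible goods → 8.25% + 0% district = 8.25% → €1.32
Sushi platter €19.96: ready-to-eat food → 3.5% + 0% district = 3.5% → €0.70
Stainless water bottle €35.90: all other tangible goods → 8.25% + 0% district = 8.25% → €2.96
Wall clock €39.11: all other tangible goods → 8.25% + 0% district = 8.25% → €3.23
Hot pretzel €2.31: ready-to-eat food → 3.5% + 0% district = 3.5% → €0.08
Breakfast burrito €8.67: ready-to-eat food → 3.5% + 0% district = 3.5% → €0.30
Total tax = €0.28 + €0.29 + €0.93 + €1.39 + €1.32 + €0.70 + €2.96 + €3.23 + €0.08 + €0.30 = €11.48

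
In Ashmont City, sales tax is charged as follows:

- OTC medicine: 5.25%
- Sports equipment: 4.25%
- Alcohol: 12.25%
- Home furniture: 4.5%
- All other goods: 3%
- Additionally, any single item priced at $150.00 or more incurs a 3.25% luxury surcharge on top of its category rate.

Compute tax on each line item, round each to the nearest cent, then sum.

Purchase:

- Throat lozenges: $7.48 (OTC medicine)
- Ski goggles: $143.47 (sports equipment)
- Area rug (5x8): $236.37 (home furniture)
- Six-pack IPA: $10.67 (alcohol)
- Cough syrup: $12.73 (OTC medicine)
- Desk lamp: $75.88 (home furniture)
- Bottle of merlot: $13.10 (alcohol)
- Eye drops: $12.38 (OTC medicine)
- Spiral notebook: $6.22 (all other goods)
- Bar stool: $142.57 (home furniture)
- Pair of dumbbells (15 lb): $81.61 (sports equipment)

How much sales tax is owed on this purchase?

$42.53

Throat lozenges $7.48: OTC medicine → 5.25% → $0.39
Ski goggles $143.47: sports equipment → 4.25% → $6.10
Area rug (5x8) $236.37: home furniture → 4.5% + 3.25% surcharge = 7.75% → $18.32
Six-pack IPA $10.67: alcohol → 12.25% → $1.31
Cough syrup $12.73: OTC medicine → 5.25% → $0.67
Desk lamp $75.88: home furniture → 4.5% → $3.41
Bottle of merlot $13.10: alcohol → 12.25% → $1.60
Eye drops $12.38: OTC medicine → 5.25% → $0.65
Spiral notebook $6.22: all other goods → 3% → $0.19
Bar stool $142.57: home furniture → 4.5% → $6.42
Pair of dumbbells (15 lb) $81.61: sports equipment → 4.25% → $3.47
Total tax = $0.39 + $6.10 + $18.32 + $1.31 + $0.67 + $3.41 + $1.60 + $0.65 + $0.19 + $6.42 + $3.47 = $42.53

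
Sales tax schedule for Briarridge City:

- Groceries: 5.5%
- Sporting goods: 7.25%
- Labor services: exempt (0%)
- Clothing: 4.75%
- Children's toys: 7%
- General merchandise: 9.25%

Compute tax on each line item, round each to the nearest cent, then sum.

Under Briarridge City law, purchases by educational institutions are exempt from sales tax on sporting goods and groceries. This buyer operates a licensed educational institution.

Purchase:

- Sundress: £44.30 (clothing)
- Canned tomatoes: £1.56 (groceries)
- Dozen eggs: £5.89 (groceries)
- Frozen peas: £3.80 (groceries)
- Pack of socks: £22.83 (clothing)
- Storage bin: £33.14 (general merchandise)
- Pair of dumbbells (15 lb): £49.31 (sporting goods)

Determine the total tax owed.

Sundress £44.30: clothing → 4.75% → £2.10
Canned tomatoes £1.56: groceries, buyer-exempt → 0% → £0.00
Dozen eggs £5.89: groceries, buyer-exempt → 0% → £0.00
Frozen peas £3.80: groceries, buyer-exempt → 0% → £0.00
Pack of socks £22.83: clothing → 4.75% → £1.08
Storage bin £33.14: general merchandise → 9.25% → £3.07
Pair of dumbbells (15 lb) £49.31: sporting goods, buyer-exempt → 0% → £0.00
Total tax = £2.10 + £1.08 + £3.07 = £6.25

£6.25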